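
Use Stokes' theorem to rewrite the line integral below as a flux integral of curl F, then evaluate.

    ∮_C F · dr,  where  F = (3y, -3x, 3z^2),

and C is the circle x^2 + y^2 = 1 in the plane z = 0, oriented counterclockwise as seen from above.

Let S be the flat disk x^2 + y^2 ≤ 1 in the plane z = 0, with upward unit normal n̂ = ẑ. By Stokes' theorem,

    ∮_C F · dr = ∬_S (∇ × F) · n̂ dS = ∬_D (curl F)_z dA,

where D is the disk x^2 + y^2 ≤ 1.

Compute the curl of F = (3y, -3x, 3z^2):
    (∇ × F)_x = ∂F_z/∂y - ∂F_y/∂z = 0,
    (∇ × F)_y = ∂F_x/∂z - ∂F_z/∂x = 0,
    (∇ × F)_z = ∂F_y/∂x - ∂F_x/∂y = -6.

On z = 0, (curl F)_z = -6.

Convert to polar (x = r cos θ, y = r sin θ, dA = r dr dθ); the integrand becomes -6, so

    ∬_D (curl F)_z dA = ∫_0^{2π} ∫_0^{1} (-6) · r dr dθ.

Inner (r from 0 to 1): -3.
Outer (θ from 0 to 2π): -6π.

Therefore ∮_C F · dr = -6π.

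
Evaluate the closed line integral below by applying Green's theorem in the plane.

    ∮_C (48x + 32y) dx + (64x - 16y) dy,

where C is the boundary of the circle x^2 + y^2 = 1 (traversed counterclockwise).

Green's theorem converts the closed line integral into a double integral over the enclosed region D:

    ∮_C P dx + Q dy = ∬_D (∂Q/∂x - ∂P/∂y) dA.

Here P = 48x + 32y, Q = 64x - 16y, so

    ∂Q/∂x = 64,    ∂P/∂y = 32,
    ∂Q/∂x - ∂P/∂y = 32.

D is the region x^2 + y^2 ≤ 1. Evaluating the double integral:

In polar coordinates (x = r cos θ, y = r sin θ, dA = r dr dθ) the integrand becomes 32, so

    ∬_D (32) dA = ∫_0^{2π} ∫_0^{1} (32) · r dr dθ.

Inner (r from 0 to 1): 16.
Outer (θ from 0 to 2π): 32π.

Therefore ∮_C P dx + Q dy = 32π.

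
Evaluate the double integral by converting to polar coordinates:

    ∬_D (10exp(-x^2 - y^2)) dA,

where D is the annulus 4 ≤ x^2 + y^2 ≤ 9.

The region D is 2 ≤ r ≤ 3, 0 ≤ θ ≤ 2π in polar coordinates, where x = r cos(θ), y = r sin(θ), and dA = r dr dθ.

Under the substitution, the integrand becomes 10exp(-r^2), so

    ∬_D (10exp(-x^2 - y^2)) dA = ∫_{0}^{2π} ∫_{2}^{3} (10exp(-r^2)) · r dr dθ.

Inner integral (in r): ∫_{2}^{3} (10exp(-r^2)) · r dr = -(5 - 5exp(5))exp(-9).

Outer integral (in θ): ∫_{0}^{2π} (-(5 - 5exp(5))exp(-9)) dθ = -10π (1 - exp(5))exp(-9).

Therefore ∬_D (10exp(-x^2 - y^2)) dA = -10π (1 - exp(5))exp(-9).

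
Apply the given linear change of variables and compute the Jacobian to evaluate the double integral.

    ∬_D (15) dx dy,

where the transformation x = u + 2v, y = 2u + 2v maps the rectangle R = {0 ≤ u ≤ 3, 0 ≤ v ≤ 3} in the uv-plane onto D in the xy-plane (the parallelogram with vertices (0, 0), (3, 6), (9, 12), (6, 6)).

Compute the Jacobian determinant of (x, y) with respect to (u, v):

    ∂(x,y)/∂(u,v) = | 1  2 | = (1)(2) - (2)(2) = -2.
                   | 2  2 |

Its absolute value is |J| = 2 (the area scaling factor).

Substituting x = u + 2v, y = 2u + 2v into the integrand,

    15 → 15,

so the integral becomes

    ∬_R (15) · |J| du dv = ∫_0^3 ∫_0^3 (30) dv du.

Inner (v): 90.
Outer (u): 270.

Therefore ∬_D (15) dx dy = 270.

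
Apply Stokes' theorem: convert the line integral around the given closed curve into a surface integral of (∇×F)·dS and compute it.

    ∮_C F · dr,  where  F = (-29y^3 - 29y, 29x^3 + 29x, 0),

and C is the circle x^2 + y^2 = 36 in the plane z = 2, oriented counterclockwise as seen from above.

Let S be the flat disk x^2 + y^2 ≤ 36 in the plane z = 2, with upward unit normal n̂ = ẑ. By Stokes' theorem,

    ∮_C F · dr = ∬_S (∇ × F) · n̂ dS = ∬_D (curl F)_z dA,

where D is the disk x^2 + y^2 ≤ 36.

Compute the curl of F = (-29y^3 - 29y, 29x^3 + 29x, 0):
    (∇ × F)_x = ∂F_z/∂y - ∂F_y/∂z = 0,
    (∇ × F)_y = ∂F_x/∂z - ∂F_z/∂x = 0,
    (∇ × F)_z = ∂F_y/∂x - ∂F_x/∂y = 87x^2 + 87y^2 + 58.

On z = 2, (curl F)_z = 87x^2 + 87y^2 + 58.

Convert to polar (x = r cos θ, y = r sin θ, dA = r dr dθ); the integrand becomes 87r^2 + 58, so

    ∬_D (curl F)_z dA = ∫_0^{2π} ∫_0^{6} (87r^2 + 58) · r dr dθ.

Inner (r from 0 to 6): 29232.
Outer (θ from 0 to 2π): 58464π.

Therefore ∮_C F · dr = 58464π.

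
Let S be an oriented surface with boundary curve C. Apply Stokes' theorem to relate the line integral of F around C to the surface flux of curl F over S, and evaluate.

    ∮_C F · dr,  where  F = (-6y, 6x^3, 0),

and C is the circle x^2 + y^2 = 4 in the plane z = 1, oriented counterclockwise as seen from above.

Let S be the flat disk x^2 + y^2 ≤ 4 in the plane z = 1, with upward unit normal n̂ = ẑ. By Stokes' theorem,

    ∮_C F · dr = ∬_S (∇ × F) · n̂ dS = ∬_D (curl F)_z dA,

where D is the disk x^2 + y^2 ≤ 4.

Compute the curl of F = (-6y, 6x^3, 0):
    (∇ × F)_x = ∂F_z/∂y - ∂F_y/∂z = 0,
    (∇ × F)_y = ∂F_x/∂z - ∂F_z/∂x = 0,
    (∇ × F)_z = ∂F_y/∂x - ∂F_x/∂y = 18x^2 + 6.

On z = 1, (curl F)_z = 18x^2 + 6.

Convert to polar (x = r cos θ, y = r sin θ, dA = r dr dθ); the integrand becomes 18r^2cos(θ)^2 + 6, so

    ∬_D (curl F)_z dA = ∫_0^{2π} ∫_0^{2} (18r^2cos(θ)^2 + 6) · r dr dθ.

Inner (r from 0 to 2): 72cos(θ)^2 + 12.
Outer (θ from 0 to 2π): 96π.

Therefore ∮_C F · dr = 96π.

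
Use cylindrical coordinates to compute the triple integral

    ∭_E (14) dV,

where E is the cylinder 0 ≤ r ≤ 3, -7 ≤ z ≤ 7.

In cylindrical coordinates, x = r cos(θ), y = r sin(θ), z = z, and dV = r dr dθ dz.

The integrand becomes 14, so

    ∭_E (14) dV = ∫_{0}^{2π} ∫_{0}^{3} ∫_{-7}^{7} (14) · r dz dr dθ.

Inner (z): 196r.
Middle (r from 0 to 3): 882.
Outer (θ): 1764π.

Therefore the triple integral equals 1764π.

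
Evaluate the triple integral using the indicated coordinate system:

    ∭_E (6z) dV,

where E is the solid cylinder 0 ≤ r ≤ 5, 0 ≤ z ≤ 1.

In cylindrical coordinates, x = r cos(θ), y = r sin(θ), z = z, and dV = r dr dθ dz.

The integrand becomes 6z, so

    ∭_E (6z) dV = ∫_{0}^{2π} ∫_{0}^{5} ∫_{0}^{1} (6z) · r dz dr dθ.

Inner (z): 3r.
Middle (r from 0 to 5): 75/2.
Outer (θ): 75π.

Therefore the triple integral equals 75π.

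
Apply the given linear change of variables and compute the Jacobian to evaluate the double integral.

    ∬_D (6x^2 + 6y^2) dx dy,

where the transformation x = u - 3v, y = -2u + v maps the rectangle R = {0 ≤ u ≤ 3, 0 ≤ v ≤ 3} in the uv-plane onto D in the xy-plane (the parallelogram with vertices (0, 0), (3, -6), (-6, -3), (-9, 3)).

Compute the Jacobian determinant of (x, y) with respect to (u, v):

    ∂(x,y)/∂(u,v) = | 1  -3 | = (1)(1) - (-3)(-2) = -5.
                   | -2  1 |

Its absolute value is |J| = 5 (the area scaling factor).

Substituting x = u - 3v, y = -2u + v into the integrand,

    6x^2 + 6y^2 → 30u^2 - 60u v + 60v^2,

so the integral becomes

    ∬_R (30u^2 - 60u v + 60v^2) · |J| du dv = ∫_0^3 ∫_0^3 (150u^2 - 300u v + 300v^2) dv du.

Inner (v): 450u^2 - 1350u + 2700.
Outer (u): 6075.

Therefore ∬_D (6x^2 + 6y^2) dx dy = 6075.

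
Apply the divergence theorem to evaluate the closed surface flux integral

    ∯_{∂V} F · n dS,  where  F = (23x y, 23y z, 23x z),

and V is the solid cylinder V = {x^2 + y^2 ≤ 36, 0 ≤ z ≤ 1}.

By the divergence theorem,

    ∯_{∂V} F · n dS = ∭_V (∇ · F) dV.

Compute the divergence:
    ∇ · F = ∂F_x/∂x + ∂F_y/∂y + ∂F_z/∂z = 23y + 23z + 23x = 23x + 23y + 23z.

In cylindrical coordinates, x = r cos(θ), y = r sin(θ), z = z, dV = r dr dθ dz, with 0 ≤ r ≤ 6, 0 ≤ θ ≤ 2π, 0 ≤ z ≤ 1.

The integrand, after substitution and multiplying by the volume element, becomes (23sqrt(2)r sin(θ + π/4) + 23z) · r, so

    ∭_V (∇·F) dV = ∫_0^{2π} ∫_0^{6} ∫_0^{1} (23sqrt(2)r sin(θ + π/4) + 23z) · r dz dr dθ.

Inner (z from 0 to 1): 23r (2sqrt(2)r sin(θ + π/4) + 1)/2.
Middle (r from 0 to 6): 1656sqrt(2)sin(θ + π/4) + 207.
Outer (θ from 0 to 2π): 414π.

Therefore ∯_{∂V} F · n dS = 414π.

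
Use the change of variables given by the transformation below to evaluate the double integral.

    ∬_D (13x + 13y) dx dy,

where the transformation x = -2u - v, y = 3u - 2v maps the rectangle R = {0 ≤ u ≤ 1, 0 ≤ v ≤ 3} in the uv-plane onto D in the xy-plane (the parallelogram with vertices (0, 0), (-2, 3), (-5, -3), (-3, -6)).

Compute the Jacobian determinant of (x, y) with respect to (u, v):

    ∂(x,y)/∂(u,v) = | -2  -1 | = (-2)(-2) - (-1)(3) = 7.
                   | 3  -2 |

Its absolute value is |J| = 7 (the area scaling factor).

Substituting x = -2u - v, y = 3u - 2v into the integrand,

    13x + 13y → 13u - 39v,

so the integral becomes

    ∬_R (13u - 39v) · |J| du dv = ∫_0^1 ∫_0^3 (91u - 273v) dv du.

Inner (v): 273u - 2457/2.
Outer (u): -1092.

Therefore ∬_D (13x + 13y) dx dy = -1092.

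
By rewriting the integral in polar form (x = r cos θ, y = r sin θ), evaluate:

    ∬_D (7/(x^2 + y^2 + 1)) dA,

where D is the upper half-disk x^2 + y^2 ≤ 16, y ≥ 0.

The region D is 0 ≤ r ≤ 4, 0 ≤ θ ≤ π in polar coordinates, where x = r cos(θ), y = r sin(θ), and dA = r dr dθ.

Under the substitution, the integrand becomes 7/(r^2 + 1), so

    ∬_D (7/(x^2 + y^2 + 1)) dA = ∫_{0}^{π} ∫_{0}^{4} (7/(r^2 + 1)) · r dr dθ.

Inner integral (in r): ∫_{0}^{4} (7/(r^2 + 1)) · r dr = 7log(17)/2.

Outer integral (in θ): ∫_{0}^{π} (7log(17)/2) dθ = 7π log(17)/2.

Therefore ∬_D (7/(x^2 + y^2 + 1)) dA = 7π log(17)/2.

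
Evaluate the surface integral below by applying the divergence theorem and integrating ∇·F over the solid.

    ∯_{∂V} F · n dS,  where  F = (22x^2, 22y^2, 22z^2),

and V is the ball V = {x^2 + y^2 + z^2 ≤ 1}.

By the divergence theorem,

    ∯_{∂V} F · n dS = ∭_V (∇ · F) dV.

Compute the divergence:
    ∇ · F = ∂F_x/∂x + ∂F_y/∂y + ∂F_z/∂z = 44x + 44y + 44z.

In spherical coordinates, x = ρ sin(φ) cos(θ), y = ρ sin(φ) sin(θ), z = ρ cos(φ), dV = ρ^2 sin(φ) dρ dφ dθ, with 0 ≤ ρ ≤ 1, 0 ≤ φ ≤ π, 0 ≤ θ ≤ 2π.

The integrand, after substitution and multiplying by the volume element, becomes (44ρ (sqrt(2)sin(φ)sin(θ + π/4) + cos(φ))) · ρ^2 sin(φ), so

    ∭_V (∇·F) dV = ∫_0^{2π} ∫_0^{π} ∫_0^{1} (44ρ (sqrt(2)sin(φ)sin(θ + π/4) + cos(φ))) · ρ^2 sin(φ) dρ dφ dθ.

Inner (ρ from 0 to 1): 11(sqrt(2)sin(φ)sin(θ + π/4) + cos(φ))sin(φ).
Middle (φ from 0 to π): 11sqrt(2)π sin(θ + π/4)/2.
Outer (θ from 0 to 2π): 0.

Therefore ∯_{∂V} F · n dS = 0.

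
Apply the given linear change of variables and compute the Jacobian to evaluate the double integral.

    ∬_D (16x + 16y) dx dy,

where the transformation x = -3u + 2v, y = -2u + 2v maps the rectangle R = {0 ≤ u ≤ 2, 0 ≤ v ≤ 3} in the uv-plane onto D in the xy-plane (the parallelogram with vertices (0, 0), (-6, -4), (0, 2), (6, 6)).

Compute the Jacobian determinant of (x, y) with respect to (u, v):

    ∂(x,y)/∂(u,v) = | -3  2 | = (-3)(2) - (2)(-2) = -2.
                   | -2  2 |

Its absolute value is |J| = 2 (the area scaling factor).

Substituting x = -3u + 2v, y = -2u + 2v into the integrand,

    16x + 16y → -80u + 64v,

so the integral becomes

    ∬_R (-80u + 64v) · |J| du dv = ∫_0^2 ∫_0^3 (-160u + 128v) dv du.

Inner (v): 576 - 480u.
Outer (u): 192.

Therefore ∬_D (16x + 16y) dx dy = 192.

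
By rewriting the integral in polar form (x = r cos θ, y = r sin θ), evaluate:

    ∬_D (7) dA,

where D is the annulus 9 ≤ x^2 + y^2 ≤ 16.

The region D is 3 ≤ r ≤ 4, 0 ≤ θ ≤ 2π in polar coordinates, where x = r cos(θ), y = r sin(θ), and dA = r dr dθ.

Under the substitution, the integrand becomes 7, so

    ∬_D (7) dA = ∫_{0}^{2π} ∫_{3}^{4} (7) · r dr dθ.

Inner integral (in r): ∫_{3}^{4} (7) · r dr = 49/2.

Outer integral (in θ): ∫_{0}^{2π} (49/2) dθ = 49π.

Therefore ∬_D (7) dA = 49π.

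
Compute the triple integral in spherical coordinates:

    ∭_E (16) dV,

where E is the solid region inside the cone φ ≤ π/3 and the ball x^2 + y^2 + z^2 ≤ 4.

In spherical coordinates, x = ρ sin(φ) cos(θ), y = ρ sin(φ) sin(θ), z = ρ cos(φ), and dV = ρ^2 sin(φ) dρ dφ dθ.

The integrand becomes 16, so

    ∭_E (16) dV = ∫_{0}^{2π} ∫_{0}^{π/3} ∫_{0}^{2} (16) · ρ^2 sin(φ) dρ dφ dθ.

Inner (ρ): 128sin(φ)/3.
Middle (φ): 64/3.
Outer (θ): 128π/3.

Therefore the triple integral equals 128π/3.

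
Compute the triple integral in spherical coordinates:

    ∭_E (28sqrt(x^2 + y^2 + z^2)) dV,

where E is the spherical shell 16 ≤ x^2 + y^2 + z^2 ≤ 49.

In spherical coordinates, x = ρ sin(φ) cos(θ), y = ρ sin(φ) sin(θ), z = ρ cos(φ), and dV = ρ^2 sin(φ) dρ dφ dθ.

The integrand becomes 28ρ, so

    ∭_E (28sqrt(x^2 + y^2 + z^2)) dV = ∫_{0}^{2π} ∫_{0}^{π} ∫_{4}^{7} (28ρ) · ρ^2 sin(φ) dρ dφ dθ.

Inner (ρ): 15015sin(φ).
Middle (φ): 30030.
Outer (θ): 60060π.

Therefore the triple integral equals 60060π.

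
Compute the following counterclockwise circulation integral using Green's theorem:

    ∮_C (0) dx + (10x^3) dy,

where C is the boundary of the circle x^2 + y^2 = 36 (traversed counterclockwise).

Green's theorem converts the closed line integral into a double integral over the enclosed region D:

    ∮_C P dx + Q dy = ∬_D (∂Q/∂x - ∂P/∂y) dA.

Here P = 0, Q = 10x^3, so

    ∂Q/∂x = 30x^2,    ∂P/∂y = 0,
    ∂Q/∂x - ∂P/∂y = 30x^2.

D is the region x^2 + y^2 ≤ 36. Evaluating the double integral:

In polar coordinates (x = r cos θ, y = r sin θ, dA = r dr dθ) the integrand becomes 30r^2cos(θ)^2, so

    ∬_D (30x^2) dA = ∫_0^{2π} ∫_0^{6} (30r^2cos(θ)^2) · r dr dθ.

Inner (r from 0 to 6): 9720cos(θ)^2.
Outer (θ from 0 to 2π): 9720π.

Therefore ∮_C P dx + Q dy = 9720π.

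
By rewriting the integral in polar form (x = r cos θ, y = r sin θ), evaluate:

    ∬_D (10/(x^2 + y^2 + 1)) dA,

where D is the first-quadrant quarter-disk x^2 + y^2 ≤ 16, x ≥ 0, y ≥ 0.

The region D is 0 ≤ r ≤ 4, 0 ≤ θ ≤ π/2 in polar coordinates, where x = r cos(θ), y = r sin(θ), and dA = r dr dθ.

Under the substitution, the integrand becomes 10/(r^2 + 1), so

    ∬_D (10/(x^2 + y^2 + 1)) dA = ∫_{0}^{π/2} ∫_{0}^{4} (10/(r^2 + 1)) · r dr dθ.

Inner integral (in r): ∫_{0}^{4} (10/(r^2 + 1)) · r dr = log(1419857).

Outer integral (in θ): ∫_{0}^{π/2} (log(1419857)) dθ = log(1419857^(π/2)).

Therefore ∬_D (10/(x^2 + y^2 + 1)) dA = log(1419857^(π/2)).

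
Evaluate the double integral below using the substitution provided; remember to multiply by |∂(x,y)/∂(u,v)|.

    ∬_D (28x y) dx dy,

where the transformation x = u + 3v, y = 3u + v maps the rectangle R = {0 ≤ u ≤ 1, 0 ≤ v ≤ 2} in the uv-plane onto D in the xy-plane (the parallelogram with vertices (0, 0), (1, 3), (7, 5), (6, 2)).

Compute the Jacobian determinant of (x, y) with respect to (u, v):

    ∂(x,y)/∂(u,v) = | 1  3 | = (1)(1) - (3)(3) = -8.
                   | 3  1 |

Its absolute value is |J| = 8 (the area scaling factor).

Substituting x = u + 3v, y = 3u + v into the integrand,

    28x y → 84u^2 + 280u v + 84v^2,

so the integral becomes

    ∬_R (84u^2 + 280u v + 84v^2) · |J| du dv = ∫_0^1 ∫_0^2 (672u^2 + 2240u v + 672v^2) dv du.

Inner (v): 1344u^2 + 4480u + 1792.
Outer (u): 4480.

Therefore ∬_D (28x y) dx dy = 4480.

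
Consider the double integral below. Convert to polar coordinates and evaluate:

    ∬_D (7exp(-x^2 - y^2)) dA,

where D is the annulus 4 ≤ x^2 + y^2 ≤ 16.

The region D is 2 ≤ r ≤ 4, 0 ≤ θ ≤ 2π in polar coordinates, where x = r cos(θ), y = r sin(θ), and dA = r dr dθ.

Under the substitution, the integrand becomes 7exp(-r^2), so

    ∬_D (7exp(-x^2 - y^2)) dA = ∫_{0}^{2π} ∫_{2}^{4} (7exp(-r^2)) · r dr dθ.

Inner integral (in r): ∫_{2}^{4} (7exp(-r^2)) · r dr = -(7 - 7exp(12))exp(-16)/2.

Outer integral (in θ): ∫_{0}^{2π} (-(7 - 7exp(12))exp(-16)/2) dθ = -7π (1 - exp(12))exp(-16).

Therefore ∬_D (7exp(-x^2 - y^2)) dA = -7π (1 - exp(12))exp(-16).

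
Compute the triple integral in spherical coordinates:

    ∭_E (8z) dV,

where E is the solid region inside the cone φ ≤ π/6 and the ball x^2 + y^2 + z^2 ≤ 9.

In spherical coordinates, x = ρ sin(φ) cos(θ), y = ρ sin(φ) sin(θ), z = ρ cos(φ), and dV = ρ^2 sin(φ) dρ dφ dθ.

The integrand becomes 8ρ cos(φ), so

    ∭_E (8z) dV = ∫_{0}^{2π} ∫_{0}^{π/6} ∫_{0}^{3} (8ρ cos(φ)) · ρ^2 sin(φ) dρ dφ dθ.

Inner (ρ): 81sin(2φ).
Middle (φ): 81/4.
Outer (θ): 81π/2.

Therefore the triple integral equals 81π/2.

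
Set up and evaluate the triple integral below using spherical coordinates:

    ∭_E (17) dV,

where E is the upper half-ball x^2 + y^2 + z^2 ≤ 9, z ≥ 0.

In spherical coordinates, x = ρ sin(φ) cos(θ), y = ρ sin(φ) sin(θ), z = ρ cos(φ), and dV = ρ^2 sin(φ) dρ dφ dθ.

The integrand becomes 17, so

    ∭_E (17) dV = ∫_{0}^{2π} ∫_{0}^{π/2} ∫_{0}^{3} (17) · ρ^2 sin(φ) dρ dφ dθ.

Inner (ρ): 153sin(φ).
Middle (φ): 153.
Outer (θ): 306π.

Therefore the triple integral equals 306π.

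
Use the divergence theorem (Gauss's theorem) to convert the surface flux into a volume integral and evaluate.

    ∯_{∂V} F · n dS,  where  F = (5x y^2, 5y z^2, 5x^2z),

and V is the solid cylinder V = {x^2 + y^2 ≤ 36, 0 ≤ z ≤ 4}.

By the divergence theorem,

    ∯_{∂V} F · n dS = ∭_V (∇ · F) dV.

Compute the divergence:
    ∇ · F = ∂F_x/∂x + ∂F_y/∂y + ∂F_z/∂z = 5y^2 + 5z^2 + 5x^2 = 5x^2 + 5y^2 + 5z^2.

In cylindrical coordinates, x = r cos(θ), y = r sin(θ), z = z, dV = r dr dθ dz, with 0 ≤ r ≤ 6, 0 ≤ θ ≤ 2π, 0 ≤ z ≤ 4.

The integrand, after substitution and multiplying by the volume element, becomes (5r^2 + 5z^2) · r, so

    ∭_V (∇·F) dV = ∫_0^{2π} ∫_0^{6} ∫_0^{4} (5r^2 + 5z^2) · r dz dr dθ.

Inner (z from 0 to 4): 20r (r^2 + 16/3).
Middle (r from 0 to 6): 8400.
Outer (θ from 0 to 2π): 16800π.

Therefore ∯_{∂V} F · n dS = 16800π.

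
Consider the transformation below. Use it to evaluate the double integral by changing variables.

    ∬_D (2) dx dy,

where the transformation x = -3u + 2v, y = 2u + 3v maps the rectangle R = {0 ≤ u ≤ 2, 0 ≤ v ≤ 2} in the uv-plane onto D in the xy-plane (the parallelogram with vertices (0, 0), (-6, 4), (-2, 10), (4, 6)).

Compute the Jacobian determinant of (x, y) with respect to (u, v):

    ∂(x,y)/∂(u,v) = | -3  2 | = (-3)(3) - (2)(2) = -13.
                   | 2  3 |

Its absolute value is |J| = 13 (the area scaling factor).

Substituting x = -3u + 2v, y = 2u + 3v into the integrand,

    2 → 2,

so the integral becomes

    ∬_R (2) · |J| du dv = ∫_0^2 ∫_0^2 (26) dv du.

Inner (v): 52.
Outer (u): 104.

Therefore ∬_D (2) dx dy = 104.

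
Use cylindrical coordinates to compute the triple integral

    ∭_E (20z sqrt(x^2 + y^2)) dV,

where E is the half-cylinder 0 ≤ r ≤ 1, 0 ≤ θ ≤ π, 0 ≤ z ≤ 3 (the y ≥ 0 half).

In cylindrical coordinates, x = r cos(θ), y = r sin(θ), z = z, and dV = r dr dθ dz.

The integrand becomes 20r z, so

    ∭_E (20z sqrt(x^2 + y^2)) dV = ∫_{0}^{π} ∫_{0}^{1} ∫_{0}^{3} (20r z) · r dz dr dθ.

Inner (z): 90r^2.
Middle (r from 0 to 1): 30.
Outer (θ): 30π.

Therefore the triple integral equals 30π.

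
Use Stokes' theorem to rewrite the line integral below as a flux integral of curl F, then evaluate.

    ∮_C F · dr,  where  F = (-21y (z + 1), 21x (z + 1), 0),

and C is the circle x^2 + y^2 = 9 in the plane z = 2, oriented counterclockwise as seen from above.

Let S be the flat disk x^2 + y^2 ≤ 9 in the plane z = 2, with upward unit normal n̂ = ẑ. By Stokes' theorem,

    ∮_C F · dr = ∬_S (∇ × F) · n̂ dS = ∬_D (curl F)_z dA,

where D is the disk x^2 + y^2 ≤ 9.

Compute the curl of F = (-21y (z + 1), 21x (z + 1), 0):
    (∇ × F)_x = ∂F_z/∂y - ∂F_y/∂z = -21x,
    (∇ × F)_y = ∂F_x/∂z - ∂F_z/∂x = -21y,
    (∇ × F)_z = ∂F_y/∂x - ∂F_x/∂y = 42z + 42.

On z = 2, (curl F)_z = 126.

Convert to polar (x = r cos θ, y = r sin θ, dA = r dr dθ); the integrand becomes 126, so

    ∬_D (curl F)_z dA = ∫_0^{2π} ∫_0^{3} (126) · r dr dθ.

Inner (r from 0 to 3): 567.
Outer (θ from 0 to 2π): 1134π.

Therefore ∮_C F · dr = 1134π.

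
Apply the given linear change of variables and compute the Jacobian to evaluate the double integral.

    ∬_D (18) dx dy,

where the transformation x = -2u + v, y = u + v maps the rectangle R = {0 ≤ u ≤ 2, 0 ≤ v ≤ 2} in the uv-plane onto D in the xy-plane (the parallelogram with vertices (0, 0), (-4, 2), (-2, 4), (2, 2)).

Compute the Jacobian determinant of (x, y) with respect to (u, v):

    ∂(x,y)/∂(u,v) = | -2  1 | = (-2)(1) - (1)(1) = -3.
                   | 1  1 |

Its absolute value is |J| = 3 (the area scaling factor).

Substituting x = -2u + v, y = u + v into the integrand,

    18 → 18,

so the integral becomes

    ∬_R (18) · |J| du dv = ∫_0^2 ∫_0^2 (54) dv du.

Inner (v): 108.
Outer (u): 216.

Therefore ∬_D (18) dx dy = 216.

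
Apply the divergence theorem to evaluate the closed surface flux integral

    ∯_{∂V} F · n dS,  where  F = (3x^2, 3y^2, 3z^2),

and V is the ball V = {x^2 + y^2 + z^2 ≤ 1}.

By the divergence theorem,

    ∯_{∂V} F · n dS = ∭_V (∇ · F) dV.

Compute the divergence:
    ∇ · F = ∂F_x/∂x + ∂F_y/∂y + ∂F_z/∂z = 6x + 6y + 6z.

In spherical coordinates, x = ρ sin(φ) cos(θ), y = ρ sin(φ) sin(θ), z = ρ cos(φ), dV = ρ^2 sin(φ) dρ dφ dθ, with 0 ≤ ρ ≤ 1, 0 ≤ φ ≤ π, 0 ≤ θ ≤ 2π.

The integrand, after substitution and multiplying by the volume element, becomes (6ρ (sqrt(2)sin(φ)sin(θ + π/4) + cos(φ))) · ρ^2 sin(φ), so

    ∭_V (∇·F) dV = ∫_0^{2π} ∫_0^{π} ∫_0^{1} (6ρ (sqrt(2)sin(φ)sin(θ + π/4) + cos(φ))) · ρ^2 sin(φ) dρ dφ dθ.

Inner (ρ from 0 to 1): 3(sqrt(2)sin(φ)sin(θ + π/4) + cos(φ))sin(φ)/2.
Middle (φ from 0 to π): 3sqrt(2)π sin(θ + π/4)/4.
Outer (θ from 0 to 2π): 0.

Therefore ∯_{∂V} F · n dS = 0.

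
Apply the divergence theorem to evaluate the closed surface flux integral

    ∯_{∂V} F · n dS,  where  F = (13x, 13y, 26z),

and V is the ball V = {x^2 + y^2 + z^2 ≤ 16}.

By the divergence theorem,

    ∯_{∂V} F · n dS = ∭_V (∇ · F) dV.

Compute the divergence:
    ∇ · F = ∂F_x/∂x + ∂F_y/∂y + ∂F_z/∂z = 13 + 13 + 26 = 52.

In spherical coordinates, x = ρ sin(φ) cos(θ), y = ρ sin(φ) sin(θ), z = ρ cos(φ), dV = ρ^2 sin(φ) dρ dφ dθ, with 0 ≤ ρ ≤ 4, 0 ≤ φ ≤ π, 0 ≤ θ ≤ 2π.

The integrand, after substitution and multiplying by the volume element, becomes (52) · ρ^2 sin(φ), so

    ∭_V (∇·F) dV = ∫_0^{2π} ∫_0^{π} ∫_0^{4} (52) · ρ^2 sin(φ) dρ dφ dθ.

Inner (ρ from 0 to 4): 3328sin(φ)/3.
Middle (φ from 0 to π): 6656/3.
Outer (θ from 0 to 2π): 13312π/3.

Therefore ∯_{∂V} F · n dS = 13312π/3.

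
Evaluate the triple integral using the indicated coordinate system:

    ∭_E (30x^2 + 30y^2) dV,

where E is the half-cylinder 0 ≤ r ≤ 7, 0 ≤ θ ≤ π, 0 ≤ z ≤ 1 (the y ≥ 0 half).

In cylindrical coordinates, x = r cos(θ), y = r sin(θ), z = z, and dV = r dr dθ dz.

The integrand becomes 30r^2, so

    ∭_E (30x^2 + 30y^2) dV = ∫_{0}^{π} ∫_{0}^{7} ∫_{0}^{1} (30r^2) · r dz dr dθ.

Inner (z): 30r^3.
Middle (r from 0 to 7): 36015/2.
Outer (θ): 36015π/2.

Therefore the triple integral equals 36015π/2.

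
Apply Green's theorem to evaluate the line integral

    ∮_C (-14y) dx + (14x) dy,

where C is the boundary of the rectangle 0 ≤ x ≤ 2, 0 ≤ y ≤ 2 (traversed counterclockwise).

Green's theorem converts the closed line integral into a double integral over the enclosed region D:

    ∮_C P dx + Q dy = ∬_D (∂Q/∂x - ∂P/∂y) dA.

Here P = -14y, Q = 14x, so

    ∂Q/∂x = 14,    ∂P/∂y = -14,
    ∂Q/∂x - ∂P/∂y = 28.

D is the region 0 ≤ x ≤ 2, 0 ≤ y ≤ 2. Evaluating the double integral:

    ∬_D (28) dA = ∫_0^{2} ∫_0^{2} (28) dy dx.

Inner (y from 0 to 2): 56.
Outer (x from 0 to 2): 112.

Therefore ∮_C P dx + Q dy = 112.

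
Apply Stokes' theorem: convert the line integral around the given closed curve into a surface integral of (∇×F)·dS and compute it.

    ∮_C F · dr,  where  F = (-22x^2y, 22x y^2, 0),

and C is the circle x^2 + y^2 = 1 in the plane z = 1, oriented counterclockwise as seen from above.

Let S be the flat disk x^2 + y^2 ≤ 1 in the plane z = 1, with upward unit normal n̂ = ẑ. By Stokes' theorem,

    ∮_C F · dr = ∬_S (∇ × F) · n̂ dS = ∬_D (curl F)_z dA,

where D is the disk x^2 + y^2 ≤ 1.

Compute the curl of F = (-22x^2y, 22x y^2, 0):
    (∇ × F)_x = ∂F_z/∂y - ∂F_y/∂z = 0,
    (∇ × F)_y = ∂F_x/∂z - ∂F_z/∂x = 0,
    (∇ × F)_z = ∂F_y/∂x - ∂F_x/∂y = 22x^2 + 22y^2.

On z = 1, (curl F)_z = 22x^2 + 22y^2.

Convert to polar (x = r cos θ, y = r sin θ, dA = r dr dθ); the integrand becomes 22r^2, so

    ∬_D (curl F)_z dA = ∫_0^{2π} ∫_0^{1} (22r^2) · r dr dθ.

Inner (r from 0 to 1): 11/2.
Outer (θ from 0 to 2π): 11π.

Therefore ∮_C F · dr = 11π.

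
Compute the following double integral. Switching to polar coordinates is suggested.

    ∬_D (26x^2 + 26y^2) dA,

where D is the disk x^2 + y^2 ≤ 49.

The region D is 0 ≤ r ≤ 7, 0 ≤ θ ≤ 2π in polar coordinates, where x = r cos(θ), y = r sin(θ), and dA = r dr dθ.

Under the substitution, the integrand becomes 26r^2, so

    ∬_D (26x^2 + 26y^2) dA = ∫_{0}^{2π} ∫_{0}^{7} (26r^2) · r dr dθ.

Inner integral (in r): ∫_{0}^{7} (26r^2) · r dr = 31213/2.

Outer integral (in θ): ∫_{0}^{2π} (31213/2) dθ = 31213π.

Therefore ∬_D (26x^2 + 26y^2) dA = 31213π.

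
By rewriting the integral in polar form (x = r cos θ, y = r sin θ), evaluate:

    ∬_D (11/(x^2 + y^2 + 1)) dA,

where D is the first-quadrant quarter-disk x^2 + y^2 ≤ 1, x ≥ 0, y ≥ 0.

The region D is 0 ≤ r ≤ 1, 0 ≤ θ ≤ π/2 in polar coordinates, where x = r cos(θ), y = r sin(θ), and dA = r dr dθ.

Under the substitution, the integrand becomes 11/(r^2 + 1), so

    ∬_D (11/(x^2 + y^2 + 1)) dA = ∫_{0}^{π/2} ∫_{0}^{1} (11/(r^2 + 1)) · r dr dθ.

Inner integral (in r): ∫_{0}^{1} (11/(r^2 + 1)) · r dr = 11log(2)/2.

Outer integral (in θ): ∫_{0}^{π/2} (11log(2)/2) dθ = 11π log(2)/4.

Therefore ∬_D (11/(x^2 + y^2 + 1)) dA = 11π log(2)/4.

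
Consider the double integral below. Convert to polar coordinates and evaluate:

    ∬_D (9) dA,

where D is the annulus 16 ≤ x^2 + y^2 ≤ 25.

The region D is 4 ≤ r ≤ 5, 0 ≤ θ ≤ 2π in polar coordinates, where x = r cos(θ), y = r sin(θ), and dA = r dr dθ.

Under the substitution, the integrand becomes 9, so

    ∬_D (9) dA = ∫_{0}^{2π} ∫_{4}^{5} (9) · r dr dθ.

Inner integral (in r): ∫_{4}^{5} (9) · r dr = 81/2.

Outer integral (in θ): ∫_{0}^{2π} (81/2) dθ = 81π.

Therefore ∬_D (9) dA = 81π.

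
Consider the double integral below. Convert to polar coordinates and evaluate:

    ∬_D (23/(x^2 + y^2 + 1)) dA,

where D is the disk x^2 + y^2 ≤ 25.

The region D is 0 ≤ r ≤ 5, 0 ≤ θ ≤ 2π in polar coordinates, where x = r cos(θ), y = r sin(θ), and dA = r dr dθ.

Under the substitution, the integrand becomes 23/(r^2 + 1), so

    ∬_D (23/(x^2 + y^2 + 1)) dA = ∫_{0}^{2π} ∫_{0}^{5} (23/(r^2 + 1)) · r dr dθ.

Inner integral (in r): ∫_{0}^{5} (23/(r^2 + 1)) · r dr = 23log(26)/2.

Outer integral (in θ): ∫_{0}^{2π} (23log(26)/2) dθ = 23π log(26).

Therefore ∬_D (23/(x^2 + y^2 + 1)) dA = 23π log(26).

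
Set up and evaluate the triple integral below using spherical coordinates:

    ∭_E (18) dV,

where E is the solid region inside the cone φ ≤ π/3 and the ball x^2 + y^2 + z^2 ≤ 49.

In spherical coordinates, x = ρ sin(φ) cos(θ), y = ρ sin(φ) sin(θ), z = ρ cos(φ), and dV = ρ^2 sin(φ) dρ dφ dθ.

The integrand becomes 18, so

    ∭_E (18) dV = ∫_{0}^{2π} ∫_{0}^{π/3} ∫_{0}^{7} (18) · ρ^2 sin(φ) dρ dφ dθ.

Inner (ρ): 2058sin(φ).
Middle (φ): 1029.
Outer (θ): 2058π.

Therefore the triple integral equals 2058π.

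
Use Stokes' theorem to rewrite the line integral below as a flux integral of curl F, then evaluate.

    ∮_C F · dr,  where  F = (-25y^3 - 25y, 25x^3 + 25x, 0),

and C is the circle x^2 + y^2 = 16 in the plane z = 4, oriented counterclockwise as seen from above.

Let S be the flat disk x^2 + y^2 ≤ 16 in the plane z = 4, with upward unit normal n̂ = ẑ. By Stokes' theorem,

    ∮_C F · dr = ∬_S (∇ × F) · n̂ dS = ∬_D (curl F)_z dA,

where D is the disk x^2 + y^2 ≤ 16.

Compute the curl of F = (-25y^3 - 25y, 25x^3 + 25x, 0):
    (∇ × F)_x = ∂F_z/∂y - ∂F_y/∂z = 0,
    (∇ × F)_y = ∂F_x/∂z - ∂F_z/∂x = 0,
    (∇ × F)_z = ∂F_y/∂x - ∂F_x/∂y = 75x^2 + 75y^2 + 50.

On z = 4, (curl F)_z = 75x^2 + 75y^2 + 50.

Convert to polar (x = r cos θ, y = r sin θ, dA = r dr dθ); the integrand becomes 75r^2 + 50, so

    ∬_D (curl F)_z dA = ∫_0^{2π} ∫_0^{4} (75r^2 + 50) · r dr dθ.

Inner (r from 0 to 4): 5200.
Outer (θ from 0 to 2π): 10400π.

Therefore ∮_C F · dr = 10400π.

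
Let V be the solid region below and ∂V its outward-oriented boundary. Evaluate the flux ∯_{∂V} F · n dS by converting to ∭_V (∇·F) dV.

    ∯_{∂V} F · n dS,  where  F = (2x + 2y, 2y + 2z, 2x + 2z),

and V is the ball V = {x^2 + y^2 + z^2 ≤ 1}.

By the divergence theorem,

    ∯_{∂V} F · n dS = ∭_V (∇ · F) dV.

Compute the divergence:
    ∇ · F = ∂F_x/∂x + ∂F_y/∂y + ∂F_z/∂z = 2 + 2 + 2 = 6.

In spherical coordinates, x = ρ sin(φ) cos(θ), y = ρ sin(φ) sin(θ), z = ρ cos(φ), dV = ρ^2 sin(φ) dρ dφ dθ, with 0 ≤ ρ ≤ 1, 0 ≤ φ ≤ π, 0 ≤ θ ≤ 2π.

The integrand, after substitution and multiplying by the volume element, becomes (6) · ρ^2 sin(φ), so

    ∭_V (∇·F) dV = ∫_0^{2π} ∫_0^{π} ∫_0^{1} (6) · ρ^2 sin(φ) dρ dφ dθ.

Inner (ρ from 0 to 1): 2sin(φ).
Middle (φ from 0 to π): 4.
Outer (θ from 0 to 2π): 8π.

Therefore ∯_{∂V} F · n dS = 8π.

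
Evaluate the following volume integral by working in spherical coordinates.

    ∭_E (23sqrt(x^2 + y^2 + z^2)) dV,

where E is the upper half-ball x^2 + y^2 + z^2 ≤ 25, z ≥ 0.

In spherical coordinates, x = ρ sin(φ) cos(θ), y = ρ sin(φ) sin(θ), z = ρ cos(φ), and dV = ρ^2 sin(φ) dρ dφ dθ.

The integrand becomes 23ρ, so

    ∭_E (23sqrt(x^2 + y^2 + z^2)) dV = ∫_{0}^{2π} ∫_{0}^{π/2} ∫_{0}^{5} (23ρ) · ρ^2 sin(φ) dρ dφ dθ.

Inner (ρ): 14375sin(φ)/4.
Middle (φ): 14375/4.
Outer (θ): 14375π/2.

Therefore the triple integral equals 14375π/2.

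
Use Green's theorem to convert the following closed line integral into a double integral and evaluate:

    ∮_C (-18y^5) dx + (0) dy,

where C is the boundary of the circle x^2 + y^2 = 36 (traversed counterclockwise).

Green's theorem converts the closed line integral into a double integral over the enclosed region D:

    ∮_C P dx + Q dy = ∬_D (∂Q/∂x - ∂P/∂y) dA.

Here P = -18y^5, Q = 0, so

    ∂Q/∂x = 0,    ∂P/∂y = -90y^4,
    ∂Q/∂x - ∂P/∂y = 90y^4.

D is the region x^2 + y^2 ≤ 36. Evaluating the double integral:

In polar coordinates (x = r cos θ, y = r sin θ, dA = r dr dθ) the integrand becomes 90r^4sin(θ)^4, so

    ∬_D (90y^4) dA = ∫_0^{2π} ∫_0^{6} (90r^4sin(θ)^4) · r dr dθ.

Inner (r from 0 to 6): 699840sin(θ)^4.
Outer (θ from 0 to 2π): 524880π.

Therefore ∮_C P dx + Q dy = 524880π.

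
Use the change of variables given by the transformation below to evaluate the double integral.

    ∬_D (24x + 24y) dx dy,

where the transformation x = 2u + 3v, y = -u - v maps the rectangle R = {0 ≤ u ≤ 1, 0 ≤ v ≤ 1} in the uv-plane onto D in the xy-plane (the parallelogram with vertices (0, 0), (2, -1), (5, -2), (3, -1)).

Compute the Jacobian determinant of (x, y) with respect to (u, v):

    ∂(x,y)/∂(u,v) = | 2  3 | = (2)(-1) - (3)(-1) = 1.
                   | -1  -1 |

Its absolute value is |J| = 1 (the area scaling factor).

Substituting x = 2u + 3v, y = -u - v into the integrand,

    24x + 24y → 24u + 48v,

so the integral becomes

    ∬_R (24u + 48v) · |J| du dv = ∫_0^1 ∫_0^1 (24u + 48v) dv du.

Inner (v): 24u + 24.
Outer (u): 36.

Therefore ∬_D (24x + 24y) dx dy = 36.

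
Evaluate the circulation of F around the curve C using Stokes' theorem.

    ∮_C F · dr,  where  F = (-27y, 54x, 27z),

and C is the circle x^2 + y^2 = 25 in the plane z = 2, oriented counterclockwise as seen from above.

Let S be the flat disk x^2 + y^2 ≤ 25 in the plane z = 2, with upward unit normal n̂ = ẑ. By Stokes' theorem,

    ∮_C F · dr = ∬_S (∇ × F) · n̂ dS = ∬_D (curl F)_z dA,

where D is the disk x^2 + y^2 ≤ 25.

Compute the curl of F = (-27y, 54x, 27z):
    (∇ × F)_x = ∂F_z/∂y - ∂F_y/∂z = 0,
    (∇ × F)_y = ∂F_x/∂z - ∂F_z/∂x = 0,
    (∇ × F)_z = ∂F_y/∂x - ∂F_x/∂y = 81.

On z = 2, (curl F)_z = 81.

Convert to polar (x = r cos θ, y = r sin θ, dA = r dr dθ); the integrand becomes 81, so

    ∬_D (curl F)_z dA = ∫_0^{2π} ∫_0^{5} (81) · r dr dθ.

Inner (r from 0 to 5): 2025/2.
Outer (θ from 0 to 2π): 2025π.

Therefore ∮_C F · dr = 2025π.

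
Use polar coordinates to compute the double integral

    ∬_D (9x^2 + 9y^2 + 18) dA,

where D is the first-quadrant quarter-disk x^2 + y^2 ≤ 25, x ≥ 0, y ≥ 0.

The region D is 0 ≤ r ≤ 5, 0 ≤ θ ≤ π/2 in polar coordinates, where x = r cos(θ), y = r sin(θ), and dA = r dr dθ.

Under the substitution, the integrand becomes 9r^2 + 18, so

    ∬_D (9x^2 + 9y^2 + 18) dA = ∫_{0}^{π/2} ∫_{0}^{5} (9r^2 + 18) · r dr dθ.

Inner integral (in r): ∫_{0}^{5} (9r^2 + 18) · r dr = 6525/4.

Outer integral (in θ): ∫_{0}^{π/2} (6525/4) dθ = 6525π/8.

Therefore ∬_D (9x^2 + 9y^2 + 18) dA = 6525π/8.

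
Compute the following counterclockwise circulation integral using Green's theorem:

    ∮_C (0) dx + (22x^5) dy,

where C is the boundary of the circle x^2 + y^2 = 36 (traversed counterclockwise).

Green's theorem converts the closed line integral into a double integral over the enclosed region D:

    ∮_C P dx + Q dy = ∬_D (∂Q/∂x - ∂P/∂y) dA.

Here P = 0, Q = 22x^5, so

    ∂Q/∂x = 110x^4,    ∂P/∂y = 0,
    ∂Q/∂x - ∂P/∂y = 110x^4.

D is the region x^2 + y^2 ≤ 36. Evaluating the double integral:

In polar coordinates (x = r cos θ, y = r sin θ, dA = r dr dθ) the integrand becomes 110r^4cos(θ)^4, so

    ∬_D (110x^4) dA = ∫_0^{2π} ∫_0^{6} (110r^4cos(θ)^4) · r dr dθ.

Inner (r from 0 to 6): 855360cos(θ)^4.
Outer (θ from 0 to 2π): 641520π.

Therefore ∮_C P dx + Q dy = 641520π.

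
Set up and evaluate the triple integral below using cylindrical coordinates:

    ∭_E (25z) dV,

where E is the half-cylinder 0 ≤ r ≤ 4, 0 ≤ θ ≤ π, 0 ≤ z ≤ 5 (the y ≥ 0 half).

In cylindrical coordinates, x = r cos(θ), y = r sin(θ), z = z, and dV = r dr dθ dz.

The integrand becomes 25z, so

    ∭_E (25z) dV = ∫_{0}^{π} ∫_{0}^{4} ∫_{0}^{5} (25z) · r dz dr dθ.

Inner (z): 625r/2.
Middle (r from 0 to 4): 2500.
Outer (θ): 2500π.

Therefore the triple integral equals 2500π.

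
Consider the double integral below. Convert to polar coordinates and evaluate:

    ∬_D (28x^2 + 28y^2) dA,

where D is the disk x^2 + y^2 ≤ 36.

The region D is 0 ≤ r ≤ 6, 0 ≤ θ ≤ 2π in polar coordinates, where x = r cos(θ), y = r sin(θ), and dA = r dr dθ.

Under the substitution, the integrand becomes 28r^2, so

    ∬_D (28x^2 + 28y^2) dA = ∫_{0}^{2π} ∫_{0}^{6} (28r^2) · r dr dθ.

Inner integral (in r): ∫_{0}^{6} (28r^2) · r dr = 9072.

Outer integral (in θ): ∫_{0}^{2π} (9072) dθ = 18144π.

Therefore ∬_D (28x^2 + 28y^2) dA = 18144π.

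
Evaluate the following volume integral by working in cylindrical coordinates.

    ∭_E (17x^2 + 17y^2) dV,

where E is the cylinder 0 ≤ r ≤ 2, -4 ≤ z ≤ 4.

In cylindrical coordinates, x = r cos(θ), y = r sin(θ), z = z, and dV = r dr dθ dz.

The integrand becomes 17r^2, so

    ∭_E (17x^2 + 17y^2) dV = ∫_{0}^{2π} ∫_{0}^{2} ∫_{-4}^{4} (17r^2) · r dz dr dθ.

Inner (z): 136r^3.
Middle (r from 0 to 2): 544.
Outer (θ): 1088π.

Therefore the triple integral equals 1088π.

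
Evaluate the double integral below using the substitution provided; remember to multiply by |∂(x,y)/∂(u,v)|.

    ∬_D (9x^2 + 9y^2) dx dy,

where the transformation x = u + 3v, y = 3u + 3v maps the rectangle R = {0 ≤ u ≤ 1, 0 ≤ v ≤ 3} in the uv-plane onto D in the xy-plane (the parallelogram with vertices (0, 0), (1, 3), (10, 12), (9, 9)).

Compute the Jacobian determinant of (x, y) with respect to (u, v):

    ∂(x,y)/∂(u,v) = | 1  3 | = (1)(3) - (3)(3) = -6.
                   | 3  3 |

Its absolute value is |J| = 6 (the area scaling factor).

Substituting x = u + 3v, y = 3u + 3v into the integrand,

    9x^2 + 9y^2 → 90u^2 + 216u v + 162v^2,

so the integral becomes

    ∬_R (90u^2 + 216u v + 162v^2) · |J| du dv = ∫_0^1 ∫_0^3 (540u^2 + 1296u v + 972v^2) dv du.

Inner (v): 1620u^2 + 5832u + 8748.
Outer (u): 12204.

Therefore ∬_D (9x^2 + 9y^2) dx dy = 12204.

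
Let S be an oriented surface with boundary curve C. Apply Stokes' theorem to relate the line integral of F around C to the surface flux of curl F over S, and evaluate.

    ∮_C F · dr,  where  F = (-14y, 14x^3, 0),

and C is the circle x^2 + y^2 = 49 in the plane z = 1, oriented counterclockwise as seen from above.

Let S be the flat disk x^2 + y^2 ≤ 49 in the plane z = 1, with upward unit normal n̂ = ẑ. By Stokes' theorem,

    ∮_C F · dr = ∬_S (∇ × F) · n̂ dS = ∬_D (curl F)_z dA,

where D is the disk x^2 + y^2 ≤ 49.

Compute the curl of F = (-14y, 14x^3, 0):
    (∇ × F)_x = ∂F_z/∂y - ∂F_y/∂z = 0,
    (∇ × F)_y = ∂F_x/∂z - ∂F_z/∂x = 0,
    (∇ × F)_z = ∂F_y/∂x - ∂F_x/∂y = 42x^2 + 14.

On z = 1, (curl F)_z = 42x^2 + 14.

Convert to polar (x = r cos θ, y = r sin θ, dA = r dr dθ); the integrand becomes 42r^2cos(θ)^2 + 14, so

    ∬_D (curl F)_z dA = ∫_0^{2π} ∫_0^{7} (42r^2cos(θ)^2 + 14) · r dr dθ.

Inner (r from 0 to 7): 50421cos(θ)^2/2 + 343.
Outer (θ from 0 to 2π): 51793π/2.

Therefore ∮_C F · dr = 51793π/2.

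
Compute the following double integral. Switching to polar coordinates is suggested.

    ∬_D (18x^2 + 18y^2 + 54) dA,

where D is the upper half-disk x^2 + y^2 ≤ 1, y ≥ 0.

The region D is 0 ≤ r ≤ 1, 0 ≤ θ ≤ π in polar coordinates, where x = r cos(θ), y = r sin(θ), and dA = r dr dθ.

Under the substitution, the integrand becomes 18r^2 + 54, so

    ∬_D (18x^2 + 18y^2 + 54) dA = ∫_{0}^{π} ∫_{0}^{1} (18r^2 + 54) · r dr dθ.

Inner integral (in r): ∫_{0}^{1} (18r^2 + 54) · r dr = 63/2.

Outer integral (in θ): ∫_{0}^{π} (63/2) dθ = 63π/2.

Therefore ∬_D (18x^2 + 18y^2 + 54) dA = 63π/2.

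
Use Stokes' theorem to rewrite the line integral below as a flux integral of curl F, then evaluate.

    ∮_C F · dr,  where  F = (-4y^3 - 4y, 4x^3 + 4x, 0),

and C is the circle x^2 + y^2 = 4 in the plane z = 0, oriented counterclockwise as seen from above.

Let S be the flat disk x^2 + y^2 ≤ 4 in the plane z = 0, with upward unit normal n̂ = ẑ. By Stokes' theorem,

    ∮_C F · dr = ∬_S (∇ × F) · n̂ dS = ∬_D (curl F)_z dA,

where D is the disk x^2 + y^2 ≤ 4.

Compute the curl of F = (-4y^3 - 4y, 4x^3 + 4x, 0):
    (∇ × F)_x = ∂F_z/∂y - ∂F_y/∂z = 0,
    (∇ × F)_y = ∂F_x/∂z - ∂F_z/∂x = 0,
    (∇ × F)_z = ∂F_y/∂x - ∂F_x/∂y = 12x^2 + 12y^2 + 8.

On z = 0, (curl F)_z = 12x^2 + 12y^2 + 8.

Convert to polar (x = r cos θ, y = r sin θ, dA = r dr dθ); the integrand becomes 12r^2 + 8, so

    ∬_D (curl F)_z dA = ∫_0^{2π} ∫_0^{2} (12r^2 + 8) · r dr dθ.

Inner (r from 0 to 2): 64.
Outer (θ from 0 to 2π): 128π.

Therefore ∮_C F · dr = 128π.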